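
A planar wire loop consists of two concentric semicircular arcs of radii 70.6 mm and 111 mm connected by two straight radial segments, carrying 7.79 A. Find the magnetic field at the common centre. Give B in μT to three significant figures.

B ≈ 12.6 μT

The radial connectors point toward the centre, so dl × r̂ = 0 and they contribute nothing.
Each semicircle gives μ₀I/(4R): inner arc 3.47×10⁻⁵ T, outer arc 2.20×10⁻⁵ T.
The two arcs carry current in opposite angular senses, so their fields oppose: B = |3.47×10⁻⁵ − 2.20×10⁻⁵| = 1.26×10⁻⁵ T.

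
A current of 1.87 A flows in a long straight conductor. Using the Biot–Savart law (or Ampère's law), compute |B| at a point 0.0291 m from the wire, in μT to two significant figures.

B ≈ 13 μT

For an infinitely long straight wire, B = μ₀I/(2πd).
B = (4π×10⁻⁷ × 1.87) / (2π × 0.0291) = 1.29×10⁻⁵ T.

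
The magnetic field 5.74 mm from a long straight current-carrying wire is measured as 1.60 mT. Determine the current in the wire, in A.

I ≈ 45.9 A

For a long straight wire B = μ₀I/(2πd), so I = 2πdB/μ₀.
I = 2π × 0.00574 × 1.60×10⁻³ / (4π×10⁻⁷) = 45.9 A.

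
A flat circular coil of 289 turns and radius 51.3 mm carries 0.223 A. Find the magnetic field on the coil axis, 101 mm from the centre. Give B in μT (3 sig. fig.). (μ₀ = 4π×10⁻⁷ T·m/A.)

B ≈ 73.3 μT

For an N-turn flat coil, B = Nμ₀IR²/[2(R²+z²)^(3/2)] with R = 0.0513 m, z = 0.101 m.
B = 289 × 2.54×10⁻⁷ T = 7.33×10⁻⁵ T.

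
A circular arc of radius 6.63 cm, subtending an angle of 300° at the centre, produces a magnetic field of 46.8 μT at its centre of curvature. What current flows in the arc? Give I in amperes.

I ≈ 5.93 A

For a circular arc, B = μ₀Iφ/(4πR) with φ in radians; here φ = 5.236 rad.
So I = 4πRB/(μ₀φ) = 4π × 0.0663 × 4.68×10⁻⁵ / (4π×10⁻⁷ × 5.236) = 5.93 A.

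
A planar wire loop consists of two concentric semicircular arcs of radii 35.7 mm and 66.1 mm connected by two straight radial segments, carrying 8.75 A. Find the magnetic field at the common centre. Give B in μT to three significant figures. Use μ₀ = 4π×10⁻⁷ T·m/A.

The radial connectors point toward the centre, so dl × r̂ = 0 and they contribute nothing.
Each semicircle gives μ₀I/(4R): inner arc 7.70×10⁻⁵ T, outer arc 4.16×10⁻⁵ T.
The two arcs carry current in opposite angular senses, so their fields oppose: B = |7.70×10⁻⁵ − 4.16×10⁻⁵| = 3.54×10⁻⁵ T.

B ≈ 35.4 μT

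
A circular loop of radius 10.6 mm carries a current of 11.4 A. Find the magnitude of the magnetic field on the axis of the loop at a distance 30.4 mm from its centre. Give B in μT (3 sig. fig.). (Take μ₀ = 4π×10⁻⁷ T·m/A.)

On the axis of a circular loop, B = μ₀IR² / [2(R²+z²)^(3/2)].
R² + z² = (0.0106)² + (0.0304)² = 0.001037 m², and (R²+z²)^(3/2) = 3.34×10⁻⁵ m³.
B = (4π×10⁻⁷ × 11.4 × 0.0001124) / (2 × 3.34×10⁻⁵) = 2.41×10⁻⁵ T.

B ≈ 24.1 μT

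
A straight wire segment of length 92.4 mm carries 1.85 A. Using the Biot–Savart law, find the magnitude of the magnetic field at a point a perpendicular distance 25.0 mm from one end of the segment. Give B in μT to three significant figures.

For a finite straight segment, B = (μ₀I/4πd)(sinθ₁ + sinθ₂), where θ₁, θ₂ are the angles from the perpendicular to each end.
The perpendicular foot is at one end, so the two end-offsets along the wire are 0 and L = 0.0924 m.
sinθ₁ = 0/√(0²+0.025²) = 0.0000; sinθ₂ = 0.0924/√(0.0924²+0.025²) = 0.9653.
B = (4π×10⁻⁷ × 1.85) / (4π × 0.025) × (0.0000 + 0.9653) = 7.14×10⁻⁶ T.

B ≈ 7.14 μT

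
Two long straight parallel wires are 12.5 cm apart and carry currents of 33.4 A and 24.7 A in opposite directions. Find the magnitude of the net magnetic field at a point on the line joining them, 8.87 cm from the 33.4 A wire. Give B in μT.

B ≈ 211 μT

Each long wire gives B = μ₀I/(2πd). Distances are d₁ = 0.0887 m and d₂ = 0.0363 m.
B₁ = 7.53×10⁻⁵ T, B₂ = 1.36×10⁻⁴ T.
Between antiparallel currents both contributions point the same way, so they add. B = B₁ + B₂ = 7.53×10⁻⁵ + 1.36×10⁻⁴ = 2.11×10⁻⁴ T.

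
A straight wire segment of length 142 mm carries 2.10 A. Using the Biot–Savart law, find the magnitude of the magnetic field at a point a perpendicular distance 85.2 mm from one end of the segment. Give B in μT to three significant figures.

B ≈ 2.11 μT

For a finite straight segment, B = (μ₀I/4πd)(sinθ₁ + sinθ₂), where θ₁, θ₂ are the angles from the perpendicular to each end.
The perpendicular foot is at one end, so the two end-offsets along the wire are 0 and L = 0.142 m.
sinθ₁ = 0/√(0²+0.0852²) = 0.0000; sinθ₂ = 0.142/√(0.142²+0.0852²) = 0.8575.
B = (4π×10⁻⁷ × 2.10) / (4π × 0.0852) × (0.0000 + 0.8575) = 2.11×10⁻⁶ T.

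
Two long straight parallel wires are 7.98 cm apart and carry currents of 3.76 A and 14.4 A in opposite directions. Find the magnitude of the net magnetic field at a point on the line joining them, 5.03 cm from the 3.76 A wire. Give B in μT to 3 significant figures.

Each long wire gives B = μ₀I/(2πd). Distances are d₁ = 0.0503 m and d₂ = 0.0295 m.
B₁ = 1.50×10⁻⁵ T, B₂ = 9.76×10⁻⁵ T.
Between antiparallel currents both contributions point the same way, so they add. B = B₁ + B₂ = 1.50×10⁻⁵ + 9.76×10⁻⁵ = 1.13×10⁻⁴ T.

B ≈ 113 μT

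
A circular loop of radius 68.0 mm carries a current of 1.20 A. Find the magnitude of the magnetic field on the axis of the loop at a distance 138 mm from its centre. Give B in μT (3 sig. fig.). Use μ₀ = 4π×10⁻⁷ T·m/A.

On the axis of a circular loop, B = μ₀IR² / [2(R²+z²)^(3/2)].
R² + z² = (0.068)² + (0.138)² = 0.02367 m², and (R²+z²)^(3/2) = 3.64×10⁻³ m³.
B = (4π×10⁻⁷ × 1.20 × 0.004624) / (2 × 3.64×10⁻³) = 9.57×10⁻⁷ T.

B ≈ 0.957 μT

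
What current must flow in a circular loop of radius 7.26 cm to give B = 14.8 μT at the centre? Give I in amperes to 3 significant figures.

I ≈ 1.71 A

At the centre of a circular loop B = μ₀I/(2R), so I = 2RB/μ₀.
With R = 0.0726 m, I = 2 × 0.0726 × 1.48×10⁻⁵ / (4π×10⁻⁷) = 1.71 A.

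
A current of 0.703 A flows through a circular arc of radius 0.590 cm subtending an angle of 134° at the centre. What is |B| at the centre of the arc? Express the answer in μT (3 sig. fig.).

B ≈ 27.9 μT

The Biot–Savart field of a circular arc at its centre is B = μ₀Iφ/(4πR), with φ = 2.339 rad.
B = (4π×10⁻⁷ × 0.703 × 2.339) / (4π × 0.0059) = 2.79×10⁻⁵ T.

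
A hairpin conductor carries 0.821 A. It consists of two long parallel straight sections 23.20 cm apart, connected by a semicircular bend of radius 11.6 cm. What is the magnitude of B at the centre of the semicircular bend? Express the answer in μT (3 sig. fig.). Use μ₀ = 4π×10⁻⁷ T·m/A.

B ≈ 3.64 μT

The semicircular arc contributes B_arc = μ₀I·π/(4πR) = μ₀I/(4R) = 2.22×10⁻⁶ T.
Each semi-infinite lead is at perpendicular distance R = 0.116 m from the centre, with the perpendicular foot at its near end, so it contributes μ₀I/(4πR); both point the same way, together 1.42×10⁻⁶ T.
Arc and leads all point the same direction: B = 2.22×10⁻⁶ + 1.42×10⁻⁶ = 3.64×10⁻⁶ T.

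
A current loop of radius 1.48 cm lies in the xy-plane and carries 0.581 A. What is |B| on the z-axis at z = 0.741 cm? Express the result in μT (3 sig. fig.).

On the axis of a circular loop, B = μ₀IR² / [2(R²+z²)^(3/2)].
R² + z² = (0.0148)² + (0.00741)² = 0.0002739 m², and (R²+z²)^(3/2) = 4.53×10⁻⁶ m³.
B = (4π×10⁻⁷ × 0.581 × 0.000219) / (2 × 4.53×10⁻⁶) = 1.76×10⁻⁵ T.

B ≈ 17.6 μT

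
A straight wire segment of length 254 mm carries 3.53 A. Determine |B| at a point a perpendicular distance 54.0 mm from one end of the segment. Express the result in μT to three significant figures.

B ≈ 6.39 μT

For a finite straight segment, B = (μ₀I/4πd)(sinθ₁ + sinθ₂), where θ₁, θ₂ are the angles from the perpendicular to each end.
The perpendicular foot is at one end, so the two end-offsets along the wire are 0 and L = 0.254 m.
sinθ₁ = 0/√(0²+0.054²) = 0.0000; sinθ₂ = 0.254/√(0.254²+0.054²) = 0.9781.
B = (4π×10⁻⁷ × 3.53) / (4π × 0.054) × (0.0000 + 0.9781) = 6.39×10⁻⁶ T.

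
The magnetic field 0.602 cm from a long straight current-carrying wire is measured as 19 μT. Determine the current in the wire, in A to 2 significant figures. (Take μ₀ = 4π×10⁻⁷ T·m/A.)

For a long straight wire B = μ₀I/(2πd), so I = 2πdB/μ₀.
I = 2π × 0.00602 × 1.90×10⁻⁵ / (4π×10⁻⁷) = 0.572 A.

I ≈ 0.57 A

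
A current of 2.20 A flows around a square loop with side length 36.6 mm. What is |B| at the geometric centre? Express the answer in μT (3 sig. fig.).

B ≈ 68.0 μT

Each side is a finite straight segment at perpendicular distance d = a/(2 tan(π/4)) = 0.0183 m from the centre, with end-angles ±π/4.
One side contributes B₁ = (μ₀I/4πd)·2 sin(π/4) = 1.70×10⁻⁵ T.
All 4 sides add in the same direction: B = 4 × 1.70×10⁻⁵ = 6.80×10⁻⁵ T.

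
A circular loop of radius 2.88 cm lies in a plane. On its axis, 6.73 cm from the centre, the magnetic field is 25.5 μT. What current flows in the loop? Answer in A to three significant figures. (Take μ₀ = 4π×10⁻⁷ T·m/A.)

I ≈ 19.2 A

On the axis of a loop, B = μ₀IR²/[2(R²+z²)^(3/2)], so I = 2B(R²+z²)^(3/2)/(μ₀R²).
R² + z² = 0.0008294 + 0.004529 = 0.005359 m²; raised to 3/2 gives 3.92×10⁻⁴ m³.
I = 2 × 2.55×10⁻⁵ × 3.92×10⁻⁴ / (1.26×10⁻⁶ × 0.0008294) = 19.2 A.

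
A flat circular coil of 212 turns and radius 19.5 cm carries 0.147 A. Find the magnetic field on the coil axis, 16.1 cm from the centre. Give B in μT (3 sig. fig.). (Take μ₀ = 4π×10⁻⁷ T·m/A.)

For an N-turn flat coil, B = Nμ₀IR²/[2(R²+z²)^(3/2)] with R = 0.195 m, z = 0.161 m.
B = 212 × 2.17×10⁻⁷ T = 4.60×10⁻⁵ T.

B ≈ 46.0 μT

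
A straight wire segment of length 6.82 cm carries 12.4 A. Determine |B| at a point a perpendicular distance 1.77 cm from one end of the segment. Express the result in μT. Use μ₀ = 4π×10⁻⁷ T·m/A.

B ≈ 67.8 μT

For a finite straight segment, B = (μ₀I/4πd)(sinθ₁ + sinθ₂), where θ₁, θ₂ are the angles from the perpendicular to each end.
The perpendicular foot is at one end, so the two end-offsets along the wire are 0 and L = 0.0682 m.
sinθ₁ = 0/√(0²+0.0177²) = 0.0000; sinθ₂ = 0.0682/√(0.0682²+0.0177²) = 0.9679.
B = (4π×10⁻⁷ × 12.4) / (4π × 0.0177) × (0.0000 + 0.9679) = 6.78×10⁻⁵ T.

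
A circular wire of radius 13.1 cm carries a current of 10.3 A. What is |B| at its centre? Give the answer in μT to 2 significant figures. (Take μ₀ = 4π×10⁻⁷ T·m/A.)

B ≈ 49 μT

At the centre of a circular loop the Biot–Savart law gives B = μ₀I/(2R).
B = (4π×10⁻⁷ × 10.3) / (2 × 0.131) = 4.94×10⁻⁵ T.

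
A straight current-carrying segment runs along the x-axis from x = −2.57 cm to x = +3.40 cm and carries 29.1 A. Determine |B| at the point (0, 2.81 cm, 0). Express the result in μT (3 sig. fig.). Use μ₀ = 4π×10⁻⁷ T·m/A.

B ≈ 150 μT

For a finite straight segment, B = (μ₀I/4πd)(sinθ₁ + sinθ₂), where θ₁, θ₂ are the angles from the perpendicular to each end.
The perpendicular distance is d = 0.0281 m; the end-offsets along the wire are a = 0.0257 m and b = 0.034 m.
sinθ₁ = 0.0257/√(0.0257²+0.0281²) = 0.6749; sinθ₂ = 0.034/√(0.034²+0.0281²) = 0.7708.
B = (4π×10⁻⁷ × 29.1) / (4π × 0.0281) × (0.6749 + 0.7708) = 1.50×10⁻⁴ T.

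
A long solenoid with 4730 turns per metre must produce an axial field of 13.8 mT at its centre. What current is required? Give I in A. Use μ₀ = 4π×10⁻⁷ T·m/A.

I ≈ 2.32 A

Inside a long solenoid B = μ₀nI with n = 4730 m⁻¹, so I = B/(μ₀n).
I = 1.38×10⁻² / (4π×10⁻⁷ × 4730) = 2.32 A.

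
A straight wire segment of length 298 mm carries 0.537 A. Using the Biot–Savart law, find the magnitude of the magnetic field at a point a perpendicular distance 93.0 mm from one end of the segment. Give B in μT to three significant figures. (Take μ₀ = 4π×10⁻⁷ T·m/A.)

B ≈ 0.551 μT

For a finite straight segment, B = (μ₀I/4πd)(sinθ₁ + sinθ₂), where θ₁, θ₂ are the angles from the perpendicular to each end.
The perpendicular foot is at one end, so the two end-offsets along the wire are 0 and L = 0.298 m.
sinθ₁ = 0/√(0²+0.093²) = 0.0000; sinθ₂ = 0.298/√(0.298²+0.093²) = 0.9546.
B = (4π×10⁻⁷ × 0.537) / (4π × 0.093) × (0.0000 + 0.9546) = 5.51×10⁻⁷ T.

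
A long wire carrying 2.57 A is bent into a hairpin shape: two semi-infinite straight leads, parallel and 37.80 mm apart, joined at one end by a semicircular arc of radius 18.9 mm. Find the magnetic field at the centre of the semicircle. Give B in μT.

B ≈ 69.9 μT

The semicircular arc contributes B_arc = μ₀I·π/(4πR) = μ₀I/(4R) = 4.27×10⁻⁵ T.
Each semi-infinite lead is at perpendicular distance R = 0.0189 m from the centre, with the perpendicular foot at its near end, so it contributes μ₀I/(4πR); both point the same way, together 2.72×10⁻⁵ T.
Arc and leads all point the same direction: B = 4.27×10⁻⁵ + 2.72×10⁻⁵ = 6.99×10⁻⁵ T.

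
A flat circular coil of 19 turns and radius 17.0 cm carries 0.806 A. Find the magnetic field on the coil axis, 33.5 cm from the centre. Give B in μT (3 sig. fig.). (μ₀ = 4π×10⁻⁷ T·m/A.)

For an N-turn flat coil, B = Nμ₀IR²/[2(R²+z²)^(3/2)] with R = 0.17 m, z = 0.335 m.
B = 19 × 2.76×10⁻⁷ T = 5.25×10⁻⁶ T.

B ≈ 5.25 μT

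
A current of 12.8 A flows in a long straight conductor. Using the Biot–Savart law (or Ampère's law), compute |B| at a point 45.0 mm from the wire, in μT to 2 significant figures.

B ≈ 57 μT

For an infinitely long straight wire, B = μ₀I/(2πd).
B = (4π×10⁻⁷ × 12.8) / (2π × 0.045) = 5.69×10⁻⁵ T.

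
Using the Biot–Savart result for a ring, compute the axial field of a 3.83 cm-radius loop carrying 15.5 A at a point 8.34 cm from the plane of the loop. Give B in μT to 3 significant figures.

On the axis of a circular loop, B = μ₀IR² / [2(R²+z²)^(3/2)].
R² + z² = (0.0383)² + (0.0834)² = 0.008422 m², and (R²+z²)^(3/2) = 7.73×10⁻⁴ m³.
B = (4π×10⁻⁷ × 15.5 × 0.001467) / (2 × 7.73×10⁻⁴) = 1.85×10⁻⁵ T.

B ≈ 18.5 μT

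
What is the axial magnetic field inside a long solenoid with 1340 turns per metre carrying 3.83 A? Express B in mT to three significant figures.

Inside a long solenoid, B = μ₀nI with n = 1340 turns/m.
B = 4π×10⁻⁷ × 1340 × 3.83 = 6.45×10⁻³ T.

B ≈ 6.45 mT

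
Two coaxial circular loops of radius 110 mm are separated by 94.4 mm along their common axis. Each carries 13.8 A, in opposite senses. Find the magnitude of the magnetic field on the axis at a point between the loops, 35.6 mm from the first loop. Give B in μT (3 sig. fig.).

B ≈ 13.8 μT

Each loop contributes B = μ₀IR²/[2(R²+z²)^(3/2)] on the axis, with z measured from that loop.
Loop 1 (z = 0.0356 m): B₁ = 6.79×10⁻⁵ T. Loop 2 (z = 0.0588 m): B₂ = 5.41×10⁻⁵ T.
The fields oppose: B = |B₁ − B₂| = 1.38×10⁻⁵ T.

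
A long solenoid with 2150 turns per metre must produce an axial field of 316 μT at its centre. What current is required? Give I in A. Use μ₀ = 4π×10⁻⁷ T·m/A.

I ≈ 0.117 A

Inside a long solenoid B = μ₀nI with n = 2150 m⁻¹, so I = B/(μ₀n).
I = 3.16×10⁻⁴ / (4π×10⁻⁷ × 2150) = 0.117 A.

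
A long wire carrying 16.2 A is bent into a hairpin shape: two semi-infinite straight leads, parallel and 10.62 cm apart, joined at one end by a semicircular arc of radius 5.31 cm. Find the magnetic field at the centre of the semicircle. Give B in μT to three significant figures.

B ≈ 157 μT

The semicircular arc contributes B_arc = μ₀I·π/(4πR) = μ₀I/(4R) = 9.58×10⁻⁵ T.
Each semi-infinite lead is at perpendicular distance R = 0.0531 m from the centre, with the perpendicular foot at its near end, so it contributes μ₀I/(4πR); both point the same way, together 6.10×10⁻⁵ T.
Arc and leads all point the same direction: B = 9.58×10⁻⁵ + 6.10×10⁻⁵ = 1.57×10⁻⁴ T.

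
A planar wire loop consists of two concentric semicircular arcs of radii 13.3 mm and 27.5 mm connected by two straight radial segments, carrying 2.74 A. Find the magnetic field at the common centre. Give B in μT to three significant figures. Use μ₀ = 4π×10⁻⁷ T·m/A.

The radial connectors point toward the centre, so dl × r̂ = 0 and they contribute nothing.
Each semicircle gives μ₀I/(4R): inner arc 6.47×10⁻⁵ T, outer arc 3.13×10⁻⁵ T.
The two arcs carry current in opposite angular senses, so their fields oppose: B = |6.47×10⁻⁵ − 3.13×10⁻⁵| = 3.34×10⁻⁵ T.

B ≈ 33.4 μT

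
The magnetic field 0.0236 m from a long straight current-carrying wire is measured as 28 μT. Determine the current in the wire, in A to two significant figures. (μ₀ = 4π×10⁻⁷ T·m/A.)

I ≈ 3.3 A

For a long straight wire B = μ₀I/(2πd), so I = 2πdB/μ₀.
I = 2π × 0.0236 × 2.80×10⁻⁵ / (4π×10⁻⁷) = 3.30 A.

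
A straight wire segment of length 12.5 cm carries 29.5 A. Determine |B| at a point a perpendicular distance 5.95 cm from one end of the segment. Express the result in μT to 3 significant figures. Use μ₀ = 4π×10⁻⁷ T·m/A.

For a finite straight segment, B = (μ₀I/4πd)(sinθ₁ + sinθ₂), where θ₁, θ₂ are the angles from the perpendicular to each end.
The perpendicular foot is at one end, so the two end-offsets along the wire are 0 and L = 0.125 m.
sinθ₁ = 0/√(0²+0.0595²) = 0.0000; sinθ₂ = 0.125/√(0.125²+0.0595²) = 0.9029.
B = (4π×10⁻⁷ × 29.5) / (4π × 0.0595) × (0.0000 + 0.9029) = 4.48×10⁻⁵ T.

B ≈ 44.8 μT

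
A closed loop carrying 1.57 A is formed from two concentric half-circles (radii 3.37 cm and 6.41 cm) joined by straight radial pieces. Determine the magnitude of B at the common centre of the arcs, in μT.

The radial connectors point toward the centre, so dl × r̂ = 0 and they contribute nothing.
Each semicircle gives μ₀I/(4R): inner arc 1.46×10⁻⁵ T, outer arc 7.69×10⁻⁶ T.
The two arcs carry current in opposite angular senses, so their fields oppose: B = |1.46×10⁻⁵ − 7.69×10⁻⁶| = 6.94×10⁻⁶ T.

B ≈ 6.94 μT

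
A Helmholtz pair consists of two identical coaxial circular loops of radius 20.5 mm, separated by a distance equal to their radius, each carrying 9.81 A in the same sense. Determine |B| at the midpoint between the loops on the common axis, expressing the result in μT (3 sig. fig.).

B ≈ 430 μT

Each loop contributes B = μ₀IR²/[2(R²+z²)^(3/2)] on the axis, with z measured from that loop.
Loop 1 (z = 0.01025 m): B₁ = 2.15×10⁻⁴ T. Loop 2 (z = 0.01025 m): B₂ = 2.15×10⁻⁴ T.
The fields add: B = B₁ + B₂ = 4.30×10⁻⁴ T.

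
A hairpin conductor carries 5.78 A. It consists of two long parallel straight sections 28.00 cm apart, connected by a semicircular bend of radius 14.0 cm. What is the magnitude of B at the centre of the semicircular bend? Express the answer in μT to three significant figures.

B ≈ 21.2 μT

The semicircular arc contributes B_arc = μ₀I·π/(4πR) = μ₀I/(4R) = 1.30×10⁻⁵ T.
Each semi-infinite lead is at perpendicular distance R = 0.14 m from the centre, with the perpendicular foot at its near end, so it contributes μ₀I/(4πR); both point the same way, together 8.26×10⁻⁶ T.
Arc and leads all point the same direction: B = 1.30×10⁻⁵ + 8.26×10⁻⁶ = 2.12×10⁻⁵ T.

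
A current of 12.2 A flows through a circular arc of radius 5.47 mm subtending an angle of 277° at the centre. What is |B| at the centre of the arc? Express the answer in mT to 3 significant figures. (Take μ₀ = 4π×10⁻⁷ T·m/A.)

The Biot–Savart field of a circular arc at its centre is B = μ₀Iφ/(4πR), with φ = 4.835 rad.
B = (4π×10⁻⁷ × 12.2 × 4.835) / (4π × 0.00547) = 1.08×10⁻³ T.

B ≈ 1.08 mT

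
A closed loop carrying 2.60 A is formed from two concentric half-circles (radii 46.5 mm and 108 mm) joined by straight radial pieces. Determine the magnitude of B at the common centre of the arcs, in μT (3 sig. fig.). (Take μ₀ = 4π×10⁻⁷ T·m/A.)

The radial connectors point toward the centre, so dl × r̂ = 0 and they contribute nothing.
Each semicircle gives μ₀I/(4R): inner arc 1.76×10⁻⁵ T, outer arc 7.56×10⁻⁶ T.
The two arcs carry current in opposite angular senses, so their fields oppose: B = |1.76×10⁻⁵ − 7.56×10⁻⁶| = 1.00×10⁻⁵ T.

B ≈ 10.0 μT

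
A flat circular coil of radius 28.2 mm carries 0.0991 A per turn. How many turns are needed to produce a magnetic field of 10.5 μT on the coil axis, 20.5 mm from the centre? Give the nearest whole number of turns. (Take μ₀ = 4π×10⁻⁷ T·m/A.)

N = 9

For an N-turn coil, B = Nμ₀IR²/[2(R²+z²)^(3/2)]. A single turn gives B₁ = 1.17×10⁻⁶ T with R = 0.0282 m, z = 0.0205 m.
N = B/B₁ = 1.05×10⁻⁵ / 1.17×10⁻⁶ = 8.99.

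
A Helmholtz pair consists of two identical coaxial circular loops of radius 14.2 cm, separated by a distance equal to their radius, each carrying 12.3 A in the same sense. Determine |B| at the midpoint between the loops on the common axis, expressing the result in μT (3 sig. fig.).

Each loop contributes B = μ₀IR²/[2(R²+z²)^(3/2)] on the axis, with z measured from that loop.
Loop 1 (z = 0.071 m): B₁ = 3.89×10⁻⁵ T. Loop 2 (z = 0.071 m): B₂ = 3.89×10⁻⁵ T.
The fields add: B = B₁ + B₂ = 7.79×10⁻⁵ T.

B ≈ 77.9 μT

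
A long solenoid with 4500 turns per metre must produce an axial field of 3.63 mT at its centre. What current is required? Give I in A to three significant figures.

I ≈ 0.642 A

Inside a long solenoid B = μ₀nI with n = 4500 m⁻¹, so I = B/(μ₀n).
I = 3.63×10⁻³ / (4π×10⁻⁷ × 4500) = 0.642 A.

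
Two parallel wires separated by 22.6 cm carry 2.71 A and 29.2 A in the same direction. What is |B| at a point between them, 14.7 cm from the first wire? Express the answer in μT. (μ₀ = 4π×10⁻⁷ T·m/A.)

B ≈ 70.2 μT

Each long wire gives B = μ₀I/(2πd). Distances are d₁ = 0.147 m and d₂ = 0.079 m.
B₁ = 3.69×10⁻⁶ T, B₂ = 7.39×10⁻⁵ T.
Between parallel currents the two contributions point in opposite directions, so they subtract. B = |B₁ − B₂| = |3.69×10⁻⁶ − 7.39×10⁻⁵| = 7.02×10⁻⁵ T.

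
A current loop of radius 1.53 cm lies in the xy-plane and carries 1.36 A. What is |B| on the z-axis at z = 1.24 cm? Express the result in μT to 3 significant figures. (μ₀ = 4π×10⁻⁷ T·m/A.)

On the axis of a circular loop, B = μ₀IR² / [2(R²+z²)^(3/2)].
R² + z² = (0.0153)² + (0.0124)² = 0.0003879 m², and (R²+z²)^(3/2) = 7.64×10⁻⁶ m³.
B = (4π×10⁻⁷ × 1.36 × 0.0002341) / (2 × 7.64×10⁻⁶) = 2.62×10⁻⁵ T.

B ≈ 26.2 μT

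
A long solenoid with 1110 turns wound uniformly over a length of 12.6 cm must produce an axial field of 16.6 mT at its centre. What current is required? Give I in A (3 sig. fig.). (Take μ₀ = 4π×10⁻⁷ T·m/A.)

Inside a long solenoid B = μ₀nI with n = 8810 m⁻¹, so I = B/(μ₀n).
I = 1.66×10⁻² / (4π×10⁻⁷ × 8810) = 1.50 A.

I ≈ 1.50 A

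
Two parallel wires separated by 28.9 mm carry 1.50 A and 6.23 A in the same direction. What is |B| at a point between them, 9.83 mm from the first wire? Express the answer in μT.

B ≈ 34.8 μT

Each long wire gives B = μ₀I/(2πd). Distances are d₁ = 0.00983 m and d₂ = 0.01907 m.
B₁ = 3.05×10⁻⁵ T, B₂ = 6.53×10⁻⁵ T.
Between parallel currents the two contributions point in opposite directions, so they subtract. B = |B₁ − B₂| = |3.05×10⁻⁵ − 6.53×10⁻⁵| = 3.48×10⁻⁵ T.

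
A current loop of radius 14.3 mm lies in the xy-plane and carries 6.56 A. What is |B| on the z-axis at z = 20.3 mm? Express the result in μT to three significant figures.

On the axis of a circular loop, B = μ₀IR² / [2(R²+z²)^(3/2)].
R² + z² = (0.0143)² + (0.0203)² = 0.0006166 m², and (R²+z²)^(3/2) = 1.53×10⁻⁵ m³.
B = (4π×10⁻⁷ × 6.56 × 0.0002045) / (2 × 1.53×10⁻⁵) = 5.51×10⁻⁵ T.

B ≈ 55.1 μT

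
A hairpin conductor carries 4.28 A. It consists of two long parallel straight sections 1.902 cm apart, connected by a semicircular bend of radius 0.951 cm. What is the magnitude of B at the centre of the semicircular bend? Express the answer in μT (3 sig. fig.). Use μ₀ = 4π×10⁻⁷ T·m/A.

B ≈ 231 μT

The semicircular arc contributes B_arc = μ₀I·π/(4πR) = μ₀I/(4R) = 1.41×10⁻⁴ T.
Each semi-infinite lead is at perpendicular distance R = 0.00951 m from the centre, with the perpendicular foot at its near end, so it contributes μ₀I/(4πR); both point the same way, together 9.00×10⁻⁵ T.
Arc and leads all point the same direction: B = 1.41×10⁻⁴ + 9.00×10⁻⁵ = 2.31×10⁻⁴ T.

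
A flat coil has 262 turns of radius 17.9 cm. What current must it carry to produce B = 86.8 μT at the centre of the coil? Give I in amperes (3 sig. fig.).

For an N-turn coil, B = Nμ₀I/(2R) with R = 0.179 m, so I = 2RB/(Nμ₀) = 2 × 0.179 × 8.68×10⁻⁵ / (262 × 4π×10⁻⁷) = 9.44×10⁻² A.

I ≈ 0.0944 A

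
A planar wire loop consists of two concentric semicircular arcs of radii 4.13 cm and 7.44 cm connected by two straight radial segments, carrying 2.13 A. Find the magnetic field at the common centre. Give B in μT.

B ≈ 7.21 μT

The radial connectors point toward the centre, so dl × r̂ = 0 and they contribute nothing.
Each semicircle gives μ₀I/(4R): inner arc 1.62×10⁻⁵ T, outer arc 8.99×10⁻⁶ T.
The two arcs carry current in opposite angular senses, so their fields oppose: B = |1.62×10⁻⁵ − 8.99×10⁻⁶| = 7.21×10⁻⁶ T.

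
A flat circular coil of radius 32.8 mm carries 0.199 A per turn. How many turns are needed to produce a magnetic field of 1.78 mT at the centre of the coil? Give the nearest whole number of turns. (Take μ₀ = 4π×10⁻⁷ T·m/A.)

N = 467

For an N-turn coil, B = Nμ₀I/(2R). A single turn gives B₁ = 3.81×10⁻⁶ T with R = 0.0328 m.
N = B/B₁ = 1.78×10⁻³ / 3.81×10⁻⁶ = 466.94.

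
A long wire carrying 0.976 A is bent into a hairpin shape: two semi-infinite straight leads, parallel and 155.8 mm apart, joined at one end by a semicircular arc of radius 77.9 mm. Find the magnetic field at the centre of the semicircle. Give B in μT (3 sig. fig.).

The semicircular arc contributes B_arc = μ₀I·π/(4πR) = μ₀I/(4R) = 3.94×10⁻⁶ T.
Each semi-infinite lead is at perpendicular distance R = 0.0779 m from the centre, with the perpendicular foot at its near end, so it contributes μ₀I/(4πR); both point the same way, together 2.51×10⁻⁶ T.
Arc and leads all point the same direction: B = 3.94×10⁻⁶ + 2.51×10⁻⁶ = 6.44×10⁻⁶ T.

B ≈ 6.44 μT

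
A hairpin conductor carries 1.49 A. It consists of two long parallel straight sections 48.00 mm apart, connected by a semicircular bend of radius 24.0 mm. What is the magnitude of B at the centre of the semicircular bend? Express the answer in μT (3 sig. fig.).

The semicircular arc contributes B_arc = μ₀I·π/(4πR) = μ₀I/(4R) = 1.95×10⁻⁵ T.
Each semi-infinite lead is at perpendicular distance R = 0.024 m from the centre, with the perpendicular foot at its near end, so it contributes μ₀I/(4πR); both point the same way, together 1.24×10⁻⁵ T.
Arc and leads all point the same direction: B = 1.95×10⁻⁵ + 1.24×10⁻⁵ = 3.19×10⁻⁵ T.

B ≈ 31.9 μT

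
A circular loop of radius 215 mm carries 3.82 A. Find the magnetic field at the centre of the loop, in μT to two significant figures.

B ≈ 11 μT

At the centre of a circular loop the Biot–Savart law gives B = μ₀I/(2R).
B = (4π×10⁻⁷ × 3.82) / (2 × 0.215) = 1.12×10⁻⁵ T.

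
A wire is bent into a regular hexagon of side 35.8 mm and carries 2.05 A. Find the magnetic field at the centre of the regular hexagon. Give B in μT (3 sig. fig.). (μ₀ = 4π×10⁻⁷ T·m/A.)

Each side is a finite straight segment at perpendicular distance d = a/(2 tan(π/6)) = 0.031 m from the centre, with end-angles ±π/6.
One side contributes B₁ = (μ₀I/4πd)·2 sin(π/6) = 6.61×10⁻⁶ T.
All 6 sides add in the same direction: B = 6 × 6.61×10⁻⁶ = 3.97×10⁻⁵ T.

B ≈ 39.7 μT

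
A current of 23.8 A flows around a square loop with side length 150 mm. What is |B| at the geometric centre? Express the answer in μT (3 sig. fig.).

Each side is a finite straight segment at perpendicular distance d = a/(2 tan(π/4)) = 0.075 m from the centre, with end-angles ±π/4.
One side contributes B₁ = (μ₀I/4πd)·2 sin(π/4) = 4.49×10⁻⁵ T.
All 4 sides add in the same direction: B = 4 × 4.49×10⁻⁵ = 1.80×10⁻⁴ T.

B ≈ 180 μT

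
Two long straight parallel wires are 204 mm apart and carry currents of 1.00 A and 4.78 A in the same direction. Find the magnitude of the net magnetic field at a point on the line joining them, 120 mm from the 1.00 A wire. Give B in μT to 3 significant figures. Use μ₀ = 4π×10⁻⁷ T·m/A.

B ≈ 9.71 μT

Each long wire gives B = μ₀I/(2πd). Distances are d₁ = 0.12 m and d₂ = 0.084 m.
B₁ = 1.67×10⁻⁶ T, B₂ = 1.14×10⁻⁵ T.
Between parallel currents the two contributions point in opposite directions, so they subtract. B = |B₁ − B₂| = |1.67×10⁻⁶ − 1.14×10⁻⁵| = 9.71×10⁻⁶ T.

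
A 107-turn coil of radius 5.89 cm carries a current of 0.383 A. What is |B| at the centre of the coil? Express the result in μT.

B ≈ 437 μT

For an N-turn flat coil, B = Nμ₀I/(2R) with R = 0.0589 m.
B = 107 × 4.09×10⁻⁶ T = 4.37×10⁻⁴ T.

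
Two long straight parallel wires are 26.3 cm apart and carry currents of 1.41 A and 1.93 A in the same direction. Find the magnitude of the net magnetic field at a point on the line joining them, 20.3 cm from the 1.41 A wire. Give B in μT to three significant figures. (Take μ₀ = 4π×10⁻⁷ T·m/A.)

Each long wire gives B = μ₀I/(2πd). Distances are d₁ = 0.203 m and d₂ = 0.06 m.
B₁ = 1.39×10⁻⁶ T, B₂ = 6.43×10⁻⁶ T.
Between parallel currents the two contributions point in opposite directions, so they subtract. B = |B₁ − B₂| = |1.39×10⁻⁶ − 6.43×10⁻⁶| = 5.04×10⁻⁶ T.

B ≈ 5.04 μT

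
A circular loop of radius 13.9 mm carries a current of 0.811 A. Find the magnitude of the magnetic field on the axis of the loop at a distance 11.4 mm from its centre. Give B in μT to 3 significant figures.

B ≈ 16.9 μT

On the axis of a circular loop, B = μ₀IR² / [2(R²+z²)^(3/2)].
R² + z² = (0.0139)² + (0.0114)² = 0.0003232 m², and (R²+z²)^(3/2) = 5.81×10⁻⁶ m³.
B = (4π×10⁻⁷ × 0.811 × 0.0001932) / (2 × 5.81×10⁻⁶) = 1.69×10⁻⁵ T.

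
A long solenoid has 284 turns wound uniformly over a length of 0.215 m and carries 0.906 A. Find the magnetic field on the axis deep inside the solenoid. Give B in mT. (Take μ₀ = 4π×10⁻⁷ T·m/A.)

Inside a long solenoid, B = μ₀nI with n = 1321 turns/m.
B = 4π×10⁻⁷ × 1321 × 0.906 = 1.50×10⁻³ T.

B ≈ 1.50 mT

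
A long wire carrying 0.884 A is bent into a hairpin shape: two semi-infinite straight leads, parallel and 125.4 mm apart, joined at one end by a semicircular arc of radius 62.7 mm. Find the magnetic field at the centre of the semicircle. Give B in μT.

B ≈ 7.25 μT

The semicircular arc contributes B_arc = μ₀I·π/(4πR) = μ₀I/(4R) = 4.43×10⁻⁶ T.
Each semi-infinite lead is at perpendicular distance R = 0.0627 m from the centre, with the perpendicular foot at its near end, so it contributes μ₀I/(4πR); both point the same way, together 2.82×10⁻⁶ T.
Arc and leads all point the same direction: B = 4.43×10⁻⁶ + 2.82×10⁻⁶ = 7.25×10⁻⁶ T.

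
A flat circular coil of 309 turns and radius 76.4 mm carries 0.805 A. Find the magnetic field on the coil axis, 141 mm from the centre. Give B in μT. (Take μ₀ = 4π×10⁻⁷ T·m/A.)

B ≈ 221 μT

For an N-turn flat coil, B = Nμ₀IR²/[2(R²+z²)^(3/2)] with R = 0.0764 m, z = 0.141 m.
B = 309 × 7.16×10⁻⁷ T = 2.21×10⁻⁴ T.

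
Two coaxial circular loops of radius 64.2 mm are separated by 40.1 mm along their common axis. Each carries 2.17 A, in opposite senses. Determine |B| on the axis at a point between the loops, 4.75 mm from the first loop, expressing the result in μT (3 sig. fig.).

B ≈ 6.79 μT

Each loop contributes B = μ₀IR²/[2(R²+z²)^(3/2)] on the axis, with z measured from that loop.
Loop 1 (z = 0.00475 m): B₁ = 2.11×10⁻⁵ T. Loop 2 (z = 0.03535 m): B₂ = 1.43×10⁻⁵ T.
The fields oppose: B = |B₁ − B₂| = 6.79×10⁻⁶ T.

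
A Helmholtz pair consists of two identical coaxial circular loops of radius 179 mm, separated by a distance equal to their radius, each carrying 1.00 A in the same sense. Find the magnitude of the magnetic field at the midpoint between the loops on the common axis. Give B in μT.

B ≈ 5.02 μT

Each loop contributes B = μ₀IR²/[2(R²+z²)^(3/2)] on the axis, with z measured from that loop.
Loop 1 (z = 0.0895 m): B₁ = 2.51×10⁻⁶ T. Loop 2 (z = 0.0895 m): B₂ = 2.51×10⁻⁶ T.
The fields add: B = B₁ + B₂ = 5.02×10⁻⁶ T.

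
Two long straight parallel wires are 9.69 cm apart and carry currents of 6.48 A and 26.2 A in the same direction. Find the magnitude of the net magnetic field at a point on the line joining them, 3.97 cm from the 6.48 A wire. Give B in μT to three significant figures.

Each long wire gives B = μ₀I/(2πd). Distances are d₁ = 0.0397 m and d₂ = 0.0572 m.
B₁ = 3.26×10⁻⁵ T, B₂ = 9.16×10⁻⁵ T.
Between parallel currents the two contributions point in opposite directions, so they subtract. B = |B₁ − B₂| = |3.26×10⁻⁵ − 9.16×10⁻⁵| = 5.90×10⁻⁵ T.

B ≈ 59.0 μT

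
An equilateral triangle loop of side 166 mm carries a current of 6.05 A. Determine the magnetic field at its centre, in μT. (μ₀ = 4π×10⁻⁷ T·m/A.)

B ≈ 65.6 μT

Each side is a finite straight segment at perpendicular distance d = a/(2 tan(π/3)) = 0.04792 m from the centre, with end-angles ±π/3.
One side contributes B₁ = (μ₀I/4πd)·2 sin(π/3) = 2.19×10⁻⁵ T.
All 3 sides add in the same direction: B = 3 × 2.19×10⁻⁵ = 6.56×10⁻⁵ T.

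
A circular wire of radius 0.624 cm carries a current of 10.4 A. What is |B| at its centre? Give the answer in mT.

B ≈ 1.05 mT

At the centre of a circular loop the Biot–Savart law gives B = μ₀I/(2R).
B = (4π×10⁻⁷ × 10.4) / (2 × 0.00624) = 1.05×10⁻³ T.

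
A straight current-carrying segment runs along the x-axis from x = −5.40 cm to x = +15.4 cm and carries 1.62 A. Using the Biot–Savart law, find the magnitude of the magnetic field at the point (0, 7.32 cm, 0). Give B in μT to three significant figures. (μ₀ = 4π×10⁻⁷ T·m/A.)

For a finite straight segment, B = (μ₀I/4πd)(sinθ₁ + sinθ₂), where θ₁, θ₂ are the angles from the perpendicular to each end.
The perpendicular distance is d = 0.0732 m; the end-offsets along the wire are a = 0.054 m and b = 0.154 m.
sinθ₁ = 0.054/√(0.054²+0.0732²) = 0.5936; sinθ₂ = 0.154/√(0.154²+0.0732²) = 0.9032.
B = (4π×10⁻⁷ × 1.62) / (4π × 0.0732) × (0.5936 + 0.9032) = 3.31×10⁻⁶ T.

B ≈ 3.31 μT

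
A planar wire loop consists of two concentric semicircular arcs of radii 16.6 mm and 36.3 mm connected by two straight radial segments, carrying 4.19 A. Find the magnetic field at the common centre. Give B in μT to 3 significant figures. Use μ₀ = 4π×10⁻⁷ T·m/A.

The radial connectors point toward the centre, so dl × r̂ = 0 and they contribute nothing.
Each semicircle gives μ₀I/(4R): inner arc 7.93×10⁻⁵ T, outer arc 3.63×10⁻⁵ T.
The two arcs carry current in opposite angular senses, so their fields oppose: B = |7.93×10⁻⁵ − 3.63×10⁻⁵| = 4.30×10⁻⁵ T.

B ≈ 43.0 μT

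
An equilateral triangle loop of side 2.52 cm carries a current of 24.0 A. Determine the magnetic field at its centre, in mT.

Each side is a finite straight segment at perpendicular distance d = a/(2 tan(π/3)) = 0.007275 m from the centre, with end-angles ±π/3.
One side contributes B₁ = (μ₀I/4πd)·2 sin(π/3) = 5.71×10⁻⁴ T.
All 3 sides add in the same direction: B = 3 × 5.71×10⁻⁴ = 1.71×10⁻³ T.

B ≈ 1.71 mT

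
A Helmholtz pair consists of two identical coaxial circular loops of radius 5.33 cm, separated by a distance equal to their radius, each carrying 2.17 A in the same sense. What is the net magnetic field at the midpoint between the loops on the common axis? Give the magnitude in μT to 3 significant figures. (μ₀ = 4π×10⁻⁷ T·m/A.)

B ≈ 36.6 μT

Each loop contributes B = μ₀IR²/[2(R²+z²)^(3/2)] on the axis, with z measured from that loop.
Loop 1 (z = 0.02665 m): B₁ = 1.83×10⁻⁵ T. Loop 2 (z = 0.02665 m): B₂ = 1.83×10⁻⁵ T.
The fields add: B = B₁ + B₂ = 3.66×10⁻⁵ T.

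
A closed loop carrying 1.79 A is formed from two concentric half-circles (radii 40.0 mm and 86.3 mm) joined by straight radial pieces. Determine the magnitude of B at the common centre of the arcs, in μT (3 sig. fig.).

The radial connectors point toward the centre, so dl × r̂ = 0 and they contribute nothing.
Each semicircle gives μ₀I/(4R): inner arc 1.41×10⁻⁵ T, outer arc 6.52×10⁻⁶ T.
The two arcs carry current in opposite angular senses, so their fields oppose: B = |1.41×10⁻⁵ − 6.52×10⁻⁶| = 7.54×10⁻⁶ T.

B ≈ 7.54 μT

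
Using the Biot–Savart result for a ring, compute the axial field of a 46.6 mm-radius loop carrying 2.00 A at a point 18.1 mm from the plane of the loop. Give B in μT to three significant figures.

On the axis of a circular loop, B = μ₀IR² / [2(R²+z²)^(3/2)].
R² + z² = (0.0466)² + (0.0181)² = 0.002499 m², and (R²+z²)^(3/2) = 1.25×10⁻⁴ m³.
B = (4π×10⁻⁷ × 2.00 × 0.002172) / (2 × 1.25×10⁻⁴) = 2.18×10⁻⁵ T.

B ≈ 21.8 μT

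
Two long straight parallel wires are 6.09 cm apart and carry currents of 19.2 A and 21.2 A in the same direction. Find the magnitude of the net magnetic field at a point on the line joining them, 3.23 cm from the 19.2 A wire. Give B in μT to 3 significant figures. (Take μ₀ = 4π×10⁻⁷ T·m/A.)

Each long wire gives B = μ₀I/(2πd). Distances are d₁ = 0.0323 m and d₂ = 0.0286 m.
B₁ = 1.19×10⁻⁴ T, B₂ = 1.48×10⁻⁴ T.
Between parallel currents the two contributions point in opposite directions, so they subtract. B = |B₁ − B₂| = |1.19×10⁻⁴ − 1.48×10⁻⁴| = 2.94×10⁻⁵ T.

B ≈ 29.4 μT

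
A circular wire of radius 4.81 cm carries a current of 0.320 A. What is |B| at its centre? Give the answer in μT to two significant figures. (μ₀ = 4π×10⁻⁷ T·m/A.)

B ≈ 4.2 μT

At the centre of a circular loop the Biot–Savart law gives B = μ₀I/(2R).
B = (4π×10⁻⁷ × 0.320) / (2 × 0.0481) = 4.18×10⁻⁶ T.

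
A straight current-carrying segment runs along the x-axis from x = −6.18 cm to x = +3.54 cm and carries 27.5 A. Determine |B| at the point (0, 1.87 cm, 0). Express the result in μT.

B ≈ 271 μT

For a finite straight segment, B = (μ₀I/4πd)(sinθ₁ + sinθ₂), where θ₁, θ₂ are the angles from the perpendicular to each end.
The perpendicular distance is d = 0.0187 m; the end-offsets along the wire are a = 0.0618 m and b = 0.0354 m.
sinθ₁ = 0.0618/√(0.0618²+0.0187²) = 0.9571; sinθ₂ = 0.0354/√(0.0354²+0.0187²) = 0.8842.
B = (4π×10⁻⁷ × 27.5) / (4π × 0.0187) × (0.9571 + 0.8842) = 2.71×10⁻⁴ T.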